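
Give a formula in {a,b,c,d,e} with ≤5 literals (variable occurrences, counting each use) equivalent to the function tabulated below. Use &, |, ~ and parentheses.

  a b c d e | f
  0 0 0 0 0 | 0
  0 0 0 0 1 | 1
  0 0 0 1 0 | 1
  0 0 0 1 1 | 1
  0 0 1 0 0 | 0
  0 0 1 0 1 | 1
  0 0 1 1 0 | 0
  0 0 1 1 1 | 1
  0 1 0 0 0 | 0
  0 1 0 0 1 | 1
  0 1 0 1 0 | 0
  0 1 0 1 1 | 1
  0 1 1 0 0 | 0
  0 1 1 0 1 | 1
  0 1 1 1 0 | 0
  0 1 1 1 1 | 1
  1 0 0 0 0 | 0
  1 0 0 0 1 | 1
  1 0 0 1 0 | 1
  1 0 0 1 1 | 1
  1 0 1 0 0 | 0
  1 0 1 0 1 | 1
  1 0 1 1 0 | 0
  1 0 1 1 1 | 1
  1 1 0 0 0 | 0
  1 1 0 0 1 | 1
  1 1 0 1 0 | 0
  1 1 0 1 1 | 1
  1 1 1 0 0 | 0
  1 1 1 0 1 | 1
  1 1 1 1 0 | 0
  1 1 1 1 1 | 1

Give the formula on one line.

(((b | d) & (~b & ~c)) | e)

  (b | d) = 00110011111111110011001111111111
  ~b = 11111111000000001111111100000000
  ~c = 11110000111100001111000011110000
  (~b & ~c) = 11110000000000001111000000000000
  ((b | d) & (~b & ~c)) = 00110000000000000011000000000000
  (((b | d) & (~b & ~c)) | e) = 01110101010101010111010101010101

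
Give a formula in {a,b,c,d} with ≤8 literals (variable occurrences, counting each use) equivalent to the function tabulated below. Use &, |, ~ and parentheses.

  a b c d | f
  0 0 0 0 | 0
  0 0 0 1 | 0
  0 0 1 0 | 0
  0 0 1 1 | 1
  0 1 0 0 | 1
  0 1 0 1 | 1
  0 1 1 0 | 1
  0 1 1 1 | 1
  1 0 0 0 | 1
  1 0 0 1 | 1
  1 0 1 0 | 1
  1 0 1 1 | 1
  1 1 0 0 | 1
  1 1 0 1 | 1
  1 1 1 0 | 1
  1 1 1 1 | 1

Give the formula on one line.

((a | b) | ((c & (~b | d)) & ((~b | a) & d)))

  (a | b) = 0000111111111111
  ~b = 1111000011110000
  (~b | d) = 1111010111110101
  (c & (~b | d)) = 0011000100110001
  (~b | a) = 1111000011111111
  ((~b | a) & d) = 0101000001010101
  ((c & (~b | d)) & ((~b | a) & d)) = 0001000000010001
  ((a | b) | ((c & (~b | d)) & ((~b | a) & d))) = 0001111111111111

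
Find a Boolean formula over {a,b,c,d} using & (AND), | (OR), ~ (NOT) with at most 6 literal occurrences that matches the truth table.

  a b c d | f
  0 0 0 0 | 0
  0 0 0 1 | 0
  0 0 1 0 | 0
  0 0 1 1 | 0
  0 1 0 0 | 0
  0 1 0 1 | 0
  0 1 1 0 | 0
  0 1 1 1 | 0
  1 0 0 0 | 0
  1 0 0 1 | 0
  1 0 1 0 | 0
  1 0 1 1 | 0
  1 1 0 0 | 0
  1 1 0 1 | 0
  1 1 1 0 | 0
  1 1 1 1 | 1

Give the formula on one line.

  (a & c) = 0000000000110011
  (b & d) = 0000010100000101
  ((a & c) & (b & d)) = 0000000000000001

((a & c) & (b & d))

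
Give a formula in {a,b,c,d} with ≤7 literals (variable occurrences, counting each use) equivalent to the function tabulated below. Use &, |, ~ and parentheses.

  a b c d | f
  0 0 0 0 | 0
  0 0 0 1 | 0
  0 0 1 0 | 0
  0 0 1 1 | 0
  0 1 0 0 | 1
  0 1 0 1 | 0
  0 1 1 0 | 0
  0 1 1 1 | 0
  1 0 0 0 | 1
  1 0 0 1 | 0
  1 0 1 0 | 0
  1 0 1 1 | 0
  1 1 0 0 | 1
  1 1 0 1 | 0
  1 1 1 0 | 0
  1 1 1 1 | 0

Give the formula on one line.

  ~c = 1100110011001100
  ~d = 1010101010101010
  (~c & ~d) = 1000100010001000
  (a | b) = 0000111111111111
  ((~c & ~d) & (a | b)) = 0000100010001000

((~c & ~d) & (a | b))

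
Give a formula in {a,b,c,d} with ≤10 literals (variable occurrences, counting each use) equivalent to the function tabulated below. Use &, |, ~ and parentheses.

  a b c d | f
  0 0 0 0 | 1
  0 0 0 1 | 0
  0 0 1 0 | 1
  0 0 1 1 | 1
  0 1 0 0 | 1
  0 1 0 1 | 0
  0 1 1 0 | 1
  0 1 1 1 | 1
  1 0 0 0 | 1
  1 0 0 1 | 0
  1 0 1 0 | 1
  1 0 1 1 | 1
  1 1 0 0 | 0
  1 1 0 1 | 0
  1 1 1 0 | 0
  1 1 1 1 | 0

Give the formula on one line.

(((~b & (~c | (a & c))) | ~a) & (~d | c))

  ~b = 1111000011110000
  ~c = 1100110011001100
  (a & c) = 0000000000110011
  (~c | (a & c)) = 1100110011111111
  (~b & (~c | (a & c))) = 1100000011110000
  ~a = 1111111100000000
  ((~b & (~c | (a & c))) | ~a) = 1111111111110000
  ~d = 1010101010101010
  (~d | c) = 1011101110111011
  (((~b & (~c | (a & c))) | ~a) & (~d | c)) = 1011101110110000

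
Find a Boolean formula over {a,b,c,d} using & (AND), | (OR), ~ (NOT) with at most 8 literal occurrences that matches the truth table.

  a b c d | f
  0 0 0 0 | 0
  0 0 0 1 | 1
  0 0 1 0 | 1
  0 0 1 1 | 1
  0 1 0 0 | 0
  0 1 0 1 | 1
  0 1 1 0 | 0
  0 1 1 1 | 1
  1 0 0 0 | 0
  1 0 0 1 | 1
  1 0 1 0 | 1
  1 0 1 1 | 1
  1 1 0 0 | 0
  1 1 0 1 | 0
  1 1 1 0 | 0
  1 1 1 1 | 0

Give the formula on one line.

(((c | d) & ~b) | (~a & d))

  (c | d) = 0111011101110111
  ~b = 1111000011110000
  ((c | d) & ~b) = 0111000001110000
  ~a = 1111111100000000
  (~a & d) = 0101010100000000
  (((c | d) & ~b) | (~a & d)) = 0111010101110000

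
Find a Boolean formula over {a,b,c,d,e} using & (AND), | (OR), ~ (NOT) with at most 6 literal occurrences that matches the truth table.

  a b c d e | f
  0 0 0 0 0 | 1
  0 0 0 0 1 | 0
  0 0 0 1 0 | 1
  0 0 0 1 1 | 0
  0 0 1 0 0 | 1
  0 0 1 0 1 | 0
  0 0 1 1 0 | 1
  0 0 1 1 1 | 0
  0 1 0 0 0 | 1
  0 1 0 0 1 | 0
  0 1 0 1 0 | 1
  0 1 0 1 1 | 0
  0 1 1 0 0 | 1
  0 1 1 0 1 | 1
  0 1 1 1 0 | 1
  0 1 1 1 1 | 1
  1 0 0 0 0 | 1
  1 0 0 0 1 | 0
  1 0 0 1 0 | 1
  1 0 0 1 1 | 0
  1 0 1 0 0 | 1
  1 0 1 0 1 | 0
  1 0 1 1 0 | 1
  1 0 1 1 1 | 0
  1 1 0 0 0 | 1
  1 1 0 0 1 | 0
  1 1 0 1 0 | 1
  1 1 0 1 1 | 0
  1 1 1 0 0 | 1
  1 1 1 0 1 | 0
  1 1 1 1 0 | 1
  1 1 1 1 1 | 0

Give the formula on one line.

(((~a & b) & c) | ~e)

  ~a = 11111111111111110000000000000000
  (~a & b) = 00000000111111110000000000000000
  ((~a & b) & c) = 00000000000011110000000000000000
  ~e = 10101010101010101010101010101010
  (((~a & b) & c) | ~e) = 10101010101011111010101010101010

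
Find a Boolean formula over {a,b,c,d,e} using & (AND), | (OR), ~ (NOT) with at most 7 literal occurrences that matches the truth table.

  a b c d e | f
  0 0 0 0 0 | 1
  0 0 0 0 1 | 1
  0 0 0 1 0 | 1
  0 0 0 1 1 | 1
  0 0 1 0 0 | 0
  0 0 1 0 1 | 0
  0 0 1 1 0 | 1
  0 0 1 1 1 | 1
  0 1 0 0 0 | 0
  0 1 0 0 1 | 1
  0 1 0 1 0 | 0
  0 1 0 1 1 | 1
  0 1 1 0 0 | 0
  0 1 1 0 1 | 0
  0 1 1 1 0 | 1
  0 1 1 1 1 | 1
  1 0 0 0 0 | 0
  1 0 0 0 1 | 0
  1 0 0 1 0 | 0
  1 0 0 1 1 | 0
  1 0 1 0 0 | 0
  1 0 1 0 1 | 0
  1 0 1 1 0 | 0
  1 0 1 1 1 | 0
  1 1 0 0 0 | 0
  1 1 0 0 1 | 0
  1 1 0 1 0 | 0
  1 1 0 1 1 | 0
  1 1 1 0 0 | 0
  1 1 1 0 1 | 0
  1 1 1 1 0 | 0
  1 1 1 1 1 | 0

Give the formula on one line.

(((e | (~b | c)) & ~a) & ((d | ~c) | a))

  ~b = 11111111000000001111111100000000
  (~b | c) = 11111111000011111111111100001111
  (e | (~b | c)) = 11111111010111111111111101011111
  ~a = 11111111111111110000000000000000
  ((e | (~b | c)) & ~a) = 11111111010111110000000000000000
  ~c = 11110000111100001111000011110000
  (d | ~c) = 11110011111100111111001111110011
  ((d | ~c) | a) = 11110011111100111111111111111111
  (((e | (~b | c)) & ~a) & ((d | ~c) | a)) = 11110011010100110000000000000000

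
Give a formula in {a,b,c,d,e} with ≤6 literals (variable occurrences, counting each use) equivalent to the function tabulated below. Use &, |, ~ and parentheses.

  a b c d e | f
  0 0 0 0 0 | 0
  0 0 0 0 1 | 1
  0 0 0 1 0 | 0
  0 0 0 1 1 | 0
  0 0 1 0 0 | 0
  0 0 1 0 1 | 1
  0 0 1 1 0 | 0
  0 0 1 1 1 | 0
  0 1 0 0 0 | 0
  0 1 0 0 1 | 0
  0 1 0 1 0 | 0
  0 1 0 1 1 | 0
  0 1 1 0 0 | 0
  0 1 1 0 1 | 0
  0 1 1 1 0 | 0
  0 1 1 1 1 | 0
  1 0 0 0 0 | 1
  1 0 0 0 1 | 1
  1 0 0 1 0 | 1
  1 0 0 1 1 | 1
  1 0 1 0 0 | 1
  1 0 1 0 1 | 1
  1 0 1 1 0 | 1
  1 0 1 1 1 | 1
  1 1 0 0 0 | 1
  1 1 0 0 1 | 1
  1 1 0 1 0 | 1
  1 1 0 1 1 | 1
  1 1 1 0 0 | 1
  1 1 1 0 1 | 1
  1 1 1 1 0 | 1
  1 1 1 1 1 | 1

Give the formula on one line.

  ~d = 11001100110011001100110011001100
  ~b = 11111111000000001111111100000000
  (~d & ~b) = 11001100000000001100110000000000
  ~a = 11111111111111110000000000000000
  (~d & ~a) = 11001100110011000000000000000000
  (e & (~d & ~a)) = 01000100010001000000000000000000
  ((~d & ~b) & (e & (~d & ~a))) = 01000100000000000000000000000000
  (((~d & ~b) & (e & (~d & ~a))) | a) = 01000100000000001111111111111111

(((~d & ~b) & (e & (~d & ~a))) | a)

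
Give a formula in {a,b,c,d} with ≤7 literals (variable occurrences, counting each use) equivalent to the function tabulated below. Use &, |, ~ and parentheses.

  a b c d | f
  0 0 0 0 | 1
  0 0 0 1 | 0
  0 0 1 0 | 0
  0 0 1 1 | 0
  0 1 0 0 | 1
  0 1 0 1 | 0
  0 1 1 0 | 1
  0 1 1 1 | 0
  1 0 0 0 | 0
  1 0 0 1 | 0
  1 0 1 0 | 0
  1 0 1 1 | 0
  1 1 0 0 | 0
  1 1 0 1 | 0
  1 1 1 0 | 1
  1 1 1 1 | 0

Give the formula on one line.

  ~d = 1010101010101010
  ~a = 1111111100000000
  ~c = 1100110011001100
  (~a & ~c) = 1100110000000000
  ((~a & ~c) & ~d) = 1000100000000000
  (c & b) = 0000001100000011
  (((~a & ~c) & ~d) | (c & b)) = 1000101100000011
  (~d & (((~a & ~c) & ~d) | (c & b))) = 1000101000000010

(~d & (((~a & ~c) & ~d) | (c & b)))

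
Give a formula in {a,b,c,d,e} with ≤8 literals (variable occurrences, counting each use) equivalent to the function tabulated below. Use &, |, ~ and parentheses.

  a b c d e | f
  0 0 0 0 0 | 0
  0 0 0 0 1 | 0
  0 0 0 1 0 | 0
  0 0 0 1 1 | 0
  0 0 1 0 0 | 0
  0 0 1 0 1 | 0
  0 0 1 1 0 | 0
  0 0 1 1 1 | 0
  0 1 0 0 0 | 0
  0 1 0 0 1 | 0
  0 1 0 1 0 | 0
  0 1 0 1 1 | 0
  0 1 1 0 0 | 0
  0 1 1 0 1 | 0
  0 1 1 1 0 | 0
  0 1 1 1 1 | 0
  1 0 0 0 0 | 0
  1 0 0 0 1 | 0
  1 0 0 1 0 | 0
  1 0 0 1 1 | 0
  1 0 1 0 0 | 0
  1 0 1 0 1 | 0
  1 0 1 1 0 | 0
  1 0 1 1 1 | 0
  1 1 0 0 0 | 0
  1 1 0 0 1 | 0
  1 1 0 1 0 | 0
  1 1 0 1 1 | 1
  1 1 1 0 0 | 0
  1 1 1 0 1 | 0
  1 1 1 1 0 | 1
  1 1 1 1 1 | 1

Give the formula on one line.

((a & (b & d)) & (((~d & b) | c) | (e & a)))

  (b & d) = 00000000001100110000000000110011
  (a & (b & d)) = 00000000000000000000000000110011
  ~d = 11001100110011001100110011001100
  (~d & b) = 00000000110011000000000011001100
  ((~d & b) | c) = 00001111110011110000111111001111
  (e & a) = 00000000000000000101010101010101
  (((~d & b) | c) | (e & a)) = 00001111110011110101111111011111
  ((a & (b & d)) & (((~d & b) | c) | (e & a))) = 00000000000000000000000000010011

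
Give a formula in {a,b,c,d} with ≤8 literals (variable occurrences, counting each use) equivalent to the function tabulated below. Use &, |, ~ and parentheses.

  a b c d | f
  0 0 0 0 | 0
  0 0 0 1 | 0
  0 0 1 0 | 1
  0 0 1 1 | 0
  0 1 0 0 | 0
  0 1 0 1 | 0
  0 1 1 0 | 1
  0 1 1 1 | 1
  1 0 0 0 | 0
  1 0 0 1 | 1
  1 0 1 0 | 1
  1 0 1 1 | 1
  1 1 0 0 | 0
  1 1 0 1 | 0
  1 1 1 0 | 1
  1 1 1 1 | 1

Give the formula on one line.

  ~d = 1010101010101010
  ~a = 1111111100000000
  (~d & ~a) = 1010101000000000
  (a | b) = 0000111111111111
  ((~d & ~a) | (a | b)) = 1010111111111111
  (d | b) = 0101111101011111
  ~b = 1111000011110000
  ((d | b) & ~b) = 0101000001010000
  (((d | b) & ~b) | c) = 0111001101110011
  (((~d & ~a) | (a | b)) & (((d | b) & ~b) | c)) = 0010001101110011

(((~d & ~a) | (a | b)) & (((d | b) & ~b) | c))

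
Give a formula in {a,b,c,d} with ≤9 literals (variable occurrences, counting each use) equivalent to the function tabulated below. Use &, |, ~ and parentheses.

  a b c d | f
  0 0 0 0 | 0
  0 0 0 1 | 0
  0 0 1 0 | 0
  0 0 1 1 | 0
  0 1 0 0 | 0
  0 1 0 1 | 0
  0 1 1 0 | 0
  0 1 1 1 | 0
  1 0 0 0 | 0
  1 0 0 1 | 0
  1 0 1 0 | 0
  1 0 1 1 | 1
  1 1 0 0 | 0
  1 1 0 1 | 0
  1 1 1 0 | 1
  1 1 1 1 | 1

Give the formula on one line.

  (a & c) = 0000000000110011
  ~c = 1100110011001100
  (d | ~c) = 1101110111011101
  (a & (d | ~c)) = 0000000011011101
  (d | c) = 0111011101110111
  (b & (d | c)) = 0000011100000111
  ((a & (d | ~c)) | (b & (d | c))) = 0000011111011111
  ((a & c) & ((a & (d | ~c)) | (b & (d | c)))) = 0000000000010011

((a & c) & ((a & (d | ~c)) | (b & (d | c))))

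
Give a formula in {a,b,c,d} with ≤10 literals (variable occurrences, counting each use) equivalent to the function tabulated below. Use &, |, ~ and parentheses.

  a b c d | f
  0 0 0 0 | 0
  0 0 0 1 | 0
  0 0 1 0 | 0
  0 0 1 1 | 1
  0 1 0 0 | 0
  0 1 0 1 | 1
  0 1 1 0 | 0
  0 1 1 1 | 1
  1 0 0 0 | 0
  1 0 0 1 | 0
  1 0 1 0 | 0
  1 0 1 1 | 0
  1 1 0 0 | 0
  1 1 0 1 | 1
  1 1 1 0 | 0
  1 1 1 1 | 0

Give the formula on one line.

(((b | d) & ((b | (~d | c)) & (~c | ~a))) & d)

  (b | d) = 0101111101011111
  ~d = 1010101010101010
  (~d | c) = 1011101110111011
  (b | (~d | c)) = 1011111110111111
  ~c = 1100110011001100
  ~a = 1111111100000000
  (~c | ~a) = 1111111111001100
  ((b | (~d | c)) & (~c | ~a)) = 1011111110001100
  ((b | d) & ((b | (~d | c)) & (~c | ~a))) = 0001111100001100
  (((b | d) & ((b | (~d | c)) & (~c | ~a))) & d) = 0001010100000100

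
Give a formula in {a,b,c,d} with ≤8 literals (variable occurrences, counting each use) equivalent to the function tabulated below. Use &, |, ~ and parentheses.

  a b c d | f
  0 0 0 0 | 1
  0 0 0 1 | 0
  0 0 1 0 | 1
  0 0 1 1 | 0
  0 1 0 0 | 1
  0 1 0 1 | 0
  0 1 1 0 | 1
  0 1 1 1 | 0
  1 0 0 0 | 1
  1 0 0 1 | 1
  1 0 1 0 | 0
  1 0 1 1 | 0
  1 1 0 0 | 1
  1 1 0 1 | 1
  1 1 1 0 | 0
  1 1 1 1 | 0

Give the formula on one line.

  ~d = 1010101010101010
  ~b = 1111000011110000
  (~d & ~b) = 1010000010100000
  (c | a) = 0011001111111111
  ((~d & ~b) | (c | a)) = 1011001111111111
  ~c = 1100110011001100
  (((~d & ~b) | (c | a)) & ~c) = 1000000011001100
  ~a = 1111111100000000
  (~d & ~a) = 1010101000000000
  ((((~d & ~b) | (c | a)) & ~c) | (~d & ~a)) = 1010101011001100

((((~d & ~b) | (c | a)) & ~c) | (~d & ~a))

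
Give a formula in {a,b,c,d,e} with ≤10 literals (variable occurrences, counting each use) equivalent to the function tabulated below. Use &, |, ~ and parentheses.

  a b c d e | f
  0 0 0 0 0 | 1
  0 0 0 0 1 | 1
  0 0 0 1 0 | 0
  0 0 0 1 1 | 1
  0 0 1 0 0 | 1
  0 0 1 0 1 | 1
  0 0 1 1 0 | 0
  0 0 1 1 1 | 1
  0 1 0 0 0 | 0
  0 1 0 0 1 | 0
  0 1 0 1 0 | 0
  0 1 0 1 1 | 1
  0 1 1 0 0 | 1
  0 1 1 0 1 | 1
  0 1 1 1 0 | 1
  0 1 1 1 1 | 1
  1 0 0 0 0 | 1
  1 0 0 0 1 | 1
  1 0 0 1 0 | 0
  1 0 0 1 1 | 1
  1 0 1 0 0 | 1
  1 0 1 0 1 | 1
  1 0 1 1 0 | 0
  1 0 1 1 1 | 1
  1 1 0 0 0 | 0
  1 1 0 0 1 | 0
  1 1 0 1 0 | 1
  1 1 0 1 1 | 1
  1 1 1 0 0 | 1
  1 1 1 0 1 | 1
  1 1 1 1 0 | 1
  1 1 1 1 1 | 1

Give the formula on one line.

  ~d = 11001100110011001100110011001100
  ~b = 11111111000000001111111100000000
  (~d & ~b) = 11001100000000001100110000000000
  (a & b) = 00000000000000000000000011111111
  ((a & b) | e) = 01010101010101010101010111111111
  (((a & b) | e) & d) = 00010001000100010001000100110011
  (c & b) = 00000000000011110000000000001111
  ((((a & b) | e) & d) | (c & b)) = 00010001000111110001000100111111
  ((~d & ~b) | ((((a & b) | e) & d) | (c & b))) = 11011101000111111101110100111111

((~d & ~b) | ((((a & b) | e) & d) | (c & b)))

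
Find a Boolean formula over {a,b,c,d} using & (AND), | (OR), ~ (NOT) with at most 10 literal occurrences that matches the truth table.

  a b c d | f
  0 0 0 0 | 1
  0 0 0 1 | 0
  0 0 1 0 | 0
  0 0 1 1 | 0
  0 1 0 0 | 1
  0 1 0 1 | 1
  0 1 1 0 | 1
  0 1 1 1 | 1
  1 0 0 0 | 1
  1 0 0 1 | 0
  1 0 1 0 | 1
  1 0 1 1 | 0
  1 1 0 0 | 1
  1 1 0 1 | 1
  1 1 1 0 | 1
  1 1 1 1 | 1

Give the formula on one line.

  ~c = 1100110011001100
  ~b = 1111000011110000
  (~b | d) = 1111010111110101
  (~c & (~b | d)) = 1100010011000100
  ~d = 1010101010101010
  (a & ~d) = 0000000010101010
  (d & c) = 0001000100010001
  ((a & ~d) | (d & c)) = 0001000110111011
  ((~c & (~b | d)) | ((a & ~d) | (d & c))) = 1101010111111111
  (((~c & (~b | d)) | ((a & ~d) | (d & c))) & ~d) = 1000000010101010
  ((((~c & (~b | d)) | ((a & ~d) | (d & c))) & ~d) | b) = 1000111110101111

((((~c & (~b | d)) | ((a & ~d) | (d & c))) & ~d) | b)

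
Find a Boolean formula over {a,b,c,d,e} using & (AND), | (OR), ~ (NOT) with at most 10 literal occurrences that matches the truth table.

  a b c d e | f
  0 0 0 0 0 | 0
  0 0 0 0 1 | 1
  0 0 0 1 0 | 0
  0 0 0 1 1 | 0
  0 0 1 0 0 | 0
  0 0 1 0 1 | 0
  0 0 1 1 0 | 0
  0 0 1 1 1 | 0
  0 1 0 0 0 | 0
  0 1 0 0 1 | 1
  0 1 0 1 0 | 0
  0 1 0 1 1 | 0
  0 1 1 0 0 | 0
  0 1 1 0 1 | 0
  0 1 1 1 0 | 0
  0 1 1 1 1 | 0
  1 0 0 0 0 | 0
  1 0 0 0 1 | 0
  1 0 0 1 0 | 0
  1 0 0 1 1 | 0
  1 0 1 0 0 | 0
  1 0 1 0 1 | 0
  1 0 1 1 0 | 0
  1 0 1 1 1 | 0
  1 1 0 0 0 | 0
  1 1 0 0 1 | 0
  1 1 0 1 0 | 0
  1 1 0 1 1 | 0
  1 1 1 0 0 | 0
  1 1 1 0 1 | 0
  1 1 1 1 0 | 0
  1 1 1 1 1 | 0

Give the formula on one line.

  ~d = 11001100110011001100110011001100
  (e | ~d) = 11011101110111011101110111011101
  (d & a) = 00000000000000000011001100110011
  (~d & e) = 01000100010001000100010001000100
  ~c = 11110000111100001111000011110000
  ((~d & e) & ~c) = 01000000010000000100000001000000
  ((d & a) | ((~d & e) & ~c)) = 01000000010000000111001101110011
  ((e | ~d) & ((d & a) | ((~d & e) & ~c))) = 01000000010000000101000101010001
  (((e | ~d) & ((d & a) | ((~d & e) & ~c))) & ~d) = 01000000010000000100000001000000
  ~a = 11111111111111110000000000000000
  ((((e | ~d) & ((d & a) | ((~d & e) & ~c))) & ~d) & ~a) = 01000000010000000000000000000000

((((e | ~d) & ((d & a) | ((~d & e) & ~c))) & ~d) & ~a)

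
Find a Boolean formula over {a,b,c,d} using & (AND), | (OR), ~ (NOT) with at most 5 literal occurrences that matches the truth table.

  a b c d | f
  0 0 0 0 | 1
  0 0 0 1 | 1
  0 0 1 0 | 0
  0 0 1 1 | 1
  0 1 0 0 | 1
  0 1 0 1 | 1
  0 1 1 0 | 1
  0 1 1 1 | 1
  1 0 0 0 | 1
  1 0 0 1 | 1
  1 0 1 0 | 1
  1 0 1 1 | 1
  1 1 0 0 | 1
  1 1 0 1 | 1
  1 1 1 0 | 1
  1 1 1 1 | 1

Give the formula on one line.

  (d | b) = 0101111101011111
  ~c = 1100110011001100
  (a | ~c) = 1100110011111111
  ((d | b) | (a | ~c)) = 1101111111111111

((d | b) | (a | ~c))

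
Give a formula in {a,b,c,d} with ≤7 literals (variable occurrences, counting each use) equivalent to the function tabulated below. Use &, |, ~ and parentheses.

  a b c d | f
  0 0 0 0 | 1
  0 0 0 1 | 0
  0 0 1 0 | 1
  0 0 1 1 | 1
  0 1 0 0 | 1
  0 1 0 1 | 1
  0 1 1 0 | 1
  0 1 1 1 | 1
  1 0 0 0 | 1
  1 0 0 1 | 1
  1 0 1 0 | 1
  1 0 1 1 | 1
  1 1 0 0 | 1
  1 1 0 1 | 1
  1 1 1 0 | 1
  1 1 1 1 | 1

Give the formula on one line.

((c | (b | a)) | (((c | ~d) & ~a) | ~d))

  (b | a) = 0000111111111111
  (c | (b | a)) = 0011111111111111
  ~d = 1010101010101010
  (c | ~d) = 1011101110111011
  ~a = 1111111100000000
  ((c | ~d) & ~a) = 1011101100000000
  (((c | ~d) & ~a) | ~d) = 1011101110101010
  ((c | (b | a)) | (((c | ~d) & ~a) | ~d)) = 1011111111111111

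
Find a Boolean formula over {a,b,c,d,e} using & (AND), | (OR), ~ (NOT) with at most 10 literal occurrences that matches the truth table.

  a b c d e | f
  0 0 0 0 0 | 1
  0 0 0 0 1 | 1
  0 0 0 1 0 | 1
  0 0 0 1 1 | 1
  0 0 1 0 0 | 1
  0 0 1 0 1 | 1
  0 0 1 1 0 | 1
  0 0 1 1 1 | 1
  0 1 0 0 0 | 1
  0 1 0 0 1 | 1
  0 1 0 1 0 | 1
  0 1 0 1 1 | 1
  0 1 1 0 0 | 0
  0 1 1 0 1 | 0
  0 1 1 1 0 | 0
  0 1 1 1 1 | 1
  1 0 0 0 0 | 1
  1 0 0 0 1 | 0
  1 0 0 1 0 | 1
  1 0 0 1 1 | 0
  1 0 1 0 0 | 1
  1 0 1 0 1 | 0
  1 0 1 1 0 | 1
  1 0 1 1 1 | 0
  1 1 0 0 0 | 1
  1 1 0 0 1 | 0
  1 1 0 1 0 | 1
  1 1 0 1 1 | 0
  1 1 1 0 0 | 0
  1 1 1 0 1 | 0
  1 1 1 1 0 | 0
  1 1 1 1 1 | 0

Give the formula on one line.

((~e | ~a) & ((~b | ~c) | (d & (~c | (e | ~b)))))

  ~e = 10101010101010101010101010101010
  ~a = 11111111111111110000000000000000
  (~e | ~a) = 11111111111111111010101010101010
  ~b = 11111111000000001111111100000000
  ~c = 11110000111100001111000011110000
  (~b | ~c) = 11111111111100001111111111110000
  (e | ~b) = 11111111010101011111111101010101
  (~c | (e | ~b)) = 11111111111101011111111111110101
  (d & (~c | (e | ~b))) = 00110011001100010011001100110001
  ((~b | ~c) | (d & (~c | (e | ~b)))) = 11111111111100011111111111110001
  ((~e | ~a) & ((~b | ~c) | (d & (~c | (e | ~b))))) = 11111111111100011010101010100000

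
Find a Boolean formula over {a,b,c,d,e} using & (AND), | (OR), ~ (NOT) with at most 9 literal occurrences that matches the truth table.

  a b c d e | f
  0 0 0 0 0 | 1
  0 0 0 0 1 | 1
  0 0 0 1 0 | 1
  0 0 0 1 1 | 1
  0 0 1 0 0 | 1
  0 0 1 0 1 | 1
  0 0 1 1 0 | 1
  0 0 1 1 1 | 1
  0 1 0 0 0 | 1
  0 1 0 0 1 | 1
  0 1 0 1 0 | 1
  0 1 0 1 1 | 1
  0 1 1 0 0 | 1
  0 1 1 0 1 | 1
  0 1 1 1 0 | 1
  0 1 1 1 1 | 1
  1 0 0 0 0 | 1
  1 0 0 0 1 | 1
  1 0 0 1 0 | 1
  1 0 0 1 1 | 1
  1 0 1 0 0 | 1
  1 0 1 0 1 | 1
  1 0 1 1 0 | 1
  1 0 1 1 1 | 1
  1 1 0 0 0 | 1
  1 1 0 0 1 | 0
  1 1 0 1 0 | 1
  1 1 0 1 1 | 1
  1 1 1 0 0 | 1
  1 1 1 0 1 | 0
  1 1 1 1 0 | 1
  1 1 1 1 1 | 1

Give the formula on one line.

(~e | (((((~b & d) & ~c) | (d & b)) & b) | (~a | ~b)))

  ~e = 10101010101010101010101010101010
  ~b = 11111111000000001111111100000000
  (~b & d) = 00110011000000000011001100000000
  ~c = 11110000111100001111000011110000
  ((~b & d) & ~c) = 00110000000000000011000000000000
  (d & b) = 00000000001100110000000000110011
  (((~b & d) & ~c) | (d & b)) = 00110000001100110011000000110011
  ((((~b & d) & ~c) | (d & b)) & b) = 00000000001100110000000000110011
  ~a = 11111111111111110000000000000000
  (~a | ~b) = 11111111111111111111111100000000
  (((((~b & d) & ~c) | (d & b)) & b) | (~a | ~b)) = 11111111111111111111111100110011
  (~e | (((((~b & d) & ~c) | (d & b)) & b) | (~a | ~b))) = 11111111111111111111111110111011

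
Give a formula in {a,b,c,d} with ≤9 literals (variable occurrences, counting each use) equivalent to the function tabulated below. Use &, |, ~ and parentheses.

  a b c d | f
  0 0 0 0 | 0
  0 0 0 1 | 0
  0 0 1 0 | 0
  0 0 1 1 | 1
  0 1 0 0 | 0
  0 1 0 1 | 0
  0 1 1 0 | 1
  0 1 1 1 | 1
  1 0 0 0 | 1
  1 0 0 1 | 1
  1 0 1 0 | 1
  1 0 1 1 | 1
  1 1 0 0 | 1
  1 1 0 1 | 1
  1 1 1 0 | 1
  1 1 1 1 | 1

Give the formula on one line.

  (a & c) = 0000000000110011
  (b | d) = 0101111101011111
  ((a & c) | (b | d)) = 0101111101111111
  (((a & c) | (b | d)) & c) = 0001001100110011
  ~c = 1100110011001100
  (d | ~c) = 1101110111011101
  ((d | ~c) & a) = 0000000011011101
  ((((a & c) | (b | d)) & c) | ((d | ~c) & a)) = 0001001111111111

((((a & c) | (b | d)) & c) | ((d | ~c) & a))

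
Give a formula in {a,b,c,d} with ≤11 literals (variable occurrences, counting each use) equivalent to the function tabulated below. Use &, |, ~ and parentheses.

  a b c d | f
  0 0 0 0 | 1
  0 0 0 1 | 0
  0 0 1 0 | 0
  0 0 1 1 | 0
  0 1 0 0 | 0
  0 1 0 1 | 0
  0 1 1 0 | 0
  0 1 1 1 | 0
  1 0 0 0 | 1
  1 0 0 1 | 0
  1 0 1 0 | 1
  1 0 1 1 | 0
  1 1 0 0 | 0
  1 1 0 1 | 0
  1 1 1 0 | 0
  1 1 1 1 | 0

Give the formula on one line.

(~d & (~b & (~c | ((((b | a) & d) | a) | b))))

  ~d = 1010101010101010
  ~b = 1111000011110000
  ~c = 1100110011001100
  (b | a) = 0000111111111111
  ((b | a) & d) = 0000010101010101
  (((b | a) & d) | a) = 0000010111111111
  ((((b | a) & d) | a) | b) = 0000111111111111
  (~c | ((((b | a) & d) | a) | b)) = 1100111111111111
  (~b & (~c | ((((b | a) & d) | a) | b))) = 1100000011110000
  (~d & (~b & (~c | ((((b | a) & d) | a) | b)))) = 1000000010100000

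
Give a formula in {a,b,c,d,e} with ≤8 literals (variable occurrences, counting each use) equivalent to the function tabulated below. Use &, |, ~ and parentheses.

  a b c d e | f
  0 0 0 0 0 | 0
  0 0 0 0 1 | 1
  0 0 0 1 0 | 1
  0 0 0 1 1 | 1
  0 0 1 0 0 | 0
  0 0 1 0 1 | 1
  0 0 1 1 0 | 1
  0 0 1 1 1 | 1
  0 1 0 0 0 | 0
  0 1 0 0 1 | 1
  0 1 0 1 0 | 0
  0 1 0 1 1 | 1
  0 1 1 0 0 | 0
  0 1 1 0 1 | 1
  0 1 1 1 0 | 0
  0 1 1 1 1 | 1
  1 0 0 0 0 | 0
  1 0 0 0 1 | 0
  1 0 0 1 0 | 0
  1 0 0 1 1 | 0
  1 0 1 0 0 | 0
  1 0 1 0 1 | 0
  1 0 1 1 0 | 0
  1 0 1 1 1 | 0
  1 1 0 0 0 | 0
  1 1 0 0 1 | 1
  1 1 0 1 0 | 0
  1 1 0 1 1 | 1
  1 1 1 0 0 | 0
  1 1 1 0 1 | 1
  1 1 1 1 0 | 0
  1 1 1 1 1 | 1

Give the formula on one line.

  ~a = 11111111111111110000000000000000
  ~b = 11111111000000001111111100000000
  (~b & d) = 00110011000000000011001100000000
  (~a & (~b & d)) = 00110011000000000000000000000000
  (e & ~a) = 01010101010101010000000000000000
  ((e & ~a) | b) = 01010101111111110000000011111111
  (e & ((e & ~a) | b)) = 01010101010101010000000001010101
  ((~a & (~b & d)) | (e & ((e & ~a) | b))) = 01110111010101010000000001010101

((~a & (~b & d)) | (e & ((e & ~a) | b)))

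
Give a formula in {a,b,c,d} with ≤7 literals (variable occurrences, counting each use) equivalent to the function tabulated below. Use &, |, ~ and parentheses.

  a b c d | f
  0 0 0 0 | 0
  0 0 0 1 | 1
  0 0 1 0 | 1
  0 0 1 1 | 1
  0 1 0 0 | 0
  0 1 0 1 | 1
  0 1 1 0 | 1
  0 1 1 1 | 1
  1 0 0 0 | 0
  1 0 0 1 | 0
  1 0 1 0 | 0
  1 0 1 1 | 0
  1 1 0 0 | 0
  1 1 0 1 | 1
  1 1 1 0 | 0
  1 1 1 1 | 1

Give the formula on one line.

((~a & c) | (((~a | (~d & a)) | b) & d))

  ~a = 1111111100000000
  (~a & c) = 0011001100000000
  ~d = 1010101010101010
  (~d & a) = 0000000010101010
  (~a | (~d & a)) = 1111111110101010
  ((~a | (~d & a)) | b) = 1111111110101111
  (((~a | (~d & a)) | b) & d) = 0101010100000101
  ((~a & c) | (((~a | (~d & a)) | b) & d)) = 0111011100000101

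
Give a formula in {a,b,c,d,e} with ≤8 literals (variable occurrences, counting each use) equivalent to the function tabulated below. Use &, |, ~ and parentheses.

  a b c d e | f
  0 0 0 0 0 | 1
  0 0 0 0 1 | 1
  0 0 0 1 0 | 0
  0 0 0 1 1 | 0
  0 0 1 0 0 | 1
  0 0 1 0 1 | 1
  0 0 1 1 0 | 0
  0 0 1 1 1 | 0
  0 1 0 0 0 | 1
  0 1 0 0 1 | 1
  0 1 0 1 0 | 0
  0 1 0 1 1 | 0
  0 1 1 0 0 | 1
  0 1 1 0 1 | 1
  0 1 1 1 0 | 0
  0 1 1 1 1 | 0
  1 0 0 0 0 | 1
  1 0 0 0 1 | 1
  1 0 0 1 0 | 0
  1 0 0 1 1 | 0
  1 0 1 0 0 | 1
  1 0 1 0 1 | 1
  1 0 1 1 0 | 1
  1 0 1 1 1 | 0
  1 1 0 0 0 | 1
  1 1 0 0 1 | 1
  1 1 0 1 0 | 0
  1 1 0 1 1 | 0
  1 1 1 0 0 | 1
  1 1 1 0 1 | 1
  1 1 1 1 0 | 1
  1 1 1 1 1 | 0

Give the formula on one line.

(~d | ((c & ~e) & (~c | a)))

  ~d = 11001100110011001100110011001100
  ~e = 10101010101010101010101010101010
  (c & ~e) = 00001010000010100000101000001010
  ~c = 11110000111100001111000011110000
  (~c | a) = 11110000111100001111111111111111
  ((c & ~e) & (~c | a)) = 00000000000000000000101000001010
  (~d | ((c & ~e) & (~c | a))) = 11001100110011001100111011001110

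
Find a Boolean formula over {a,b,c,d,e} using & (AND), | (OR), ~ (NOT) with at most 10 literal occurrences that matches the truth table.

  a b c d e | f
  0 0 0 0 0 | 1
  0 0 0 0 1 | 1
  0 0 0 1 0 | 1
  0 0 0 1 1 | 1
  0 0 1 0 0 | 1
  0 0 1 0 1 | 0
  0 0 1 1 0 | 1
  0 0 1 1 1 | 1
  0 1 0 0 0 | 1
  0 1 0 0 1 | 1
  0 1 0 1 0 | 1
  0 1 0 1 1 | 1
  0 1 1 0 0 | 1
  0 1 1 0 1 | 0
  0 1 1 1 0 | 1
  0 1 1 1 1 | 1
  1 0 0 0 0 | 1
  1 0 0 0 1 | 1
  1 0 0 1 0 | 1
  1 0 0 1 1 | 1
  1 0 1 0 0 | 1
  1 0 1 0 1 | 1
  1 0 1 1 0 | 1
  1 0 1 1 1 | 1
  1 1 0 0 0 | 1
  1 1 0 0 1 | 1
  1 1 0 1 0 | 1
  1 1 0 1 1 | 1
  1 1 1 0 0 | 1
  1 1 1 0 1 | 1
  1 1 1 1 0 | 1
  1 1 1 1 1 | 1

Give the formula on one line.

  ~c = 11110000111100001111000011110000
  ~e = 10101010101010101010101010101010
  (~c | ~e) = 11111010111110101111101011111010
  (d | ~e) = 10111011101110111011101110111011
  (a | (d | ~e)) = 10111011101110111111111111111111
  ~b = 11111111000000001111111100000000
  (c & ~b) = 00001111000000000000111100000000
  ((c & ~b) | b) = 00001111111111110000111111111111
  ((a | (d | ~e)) & ((c & ~b) | b)) = 00001011101110110000111111111111
  ((~c | ~e) | ((a | (d | ~e)) & ((c & ~b) | b))) = 11111011111110111111111111111111

((~c | ~e) | ((a | (d | ~e)) & ((c & ~b) | b)))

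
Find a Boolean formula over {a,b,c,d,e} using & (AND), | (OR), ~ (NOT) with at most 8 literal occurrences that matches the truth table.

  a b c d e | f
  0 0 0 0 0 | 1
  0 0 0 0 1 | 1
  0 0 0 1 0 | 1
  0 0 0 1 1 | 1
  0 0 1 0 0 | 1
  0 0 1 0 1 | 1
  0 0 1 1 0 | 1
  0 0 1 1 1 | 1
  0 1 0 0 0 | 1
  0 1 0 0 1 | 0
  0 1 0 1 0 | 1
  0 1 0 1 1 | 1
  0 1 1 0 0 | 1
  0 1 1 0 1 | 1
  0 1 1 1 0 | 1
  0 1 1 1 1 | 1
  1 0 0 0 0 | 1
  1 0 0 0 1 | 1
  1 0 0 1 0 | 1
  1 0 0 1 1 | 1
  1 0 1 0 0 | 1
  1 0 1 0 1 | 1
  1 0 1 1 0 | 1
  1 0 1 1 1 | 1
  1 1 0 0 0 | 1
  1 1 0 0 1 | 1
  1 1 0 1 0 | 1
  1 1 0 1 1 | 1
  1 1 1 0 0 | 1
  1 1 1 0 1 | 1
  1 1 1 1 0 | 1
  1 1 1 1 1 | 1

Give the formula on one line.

((~b | c) | ((d | ~e) | a))

  ~b = 11111111000000001111111100000000
  (~b | c) = 11111111000011111111111100001111
  ~e = 10101010101010101010101010101010
  (d | ~e) = 10111011101110111011101110111011
  ((d | ~e) | a) = 10111011101110111111111111111111
  ((~b | c) | ((d | ~e) | a)) = 11111111101111111111111111111111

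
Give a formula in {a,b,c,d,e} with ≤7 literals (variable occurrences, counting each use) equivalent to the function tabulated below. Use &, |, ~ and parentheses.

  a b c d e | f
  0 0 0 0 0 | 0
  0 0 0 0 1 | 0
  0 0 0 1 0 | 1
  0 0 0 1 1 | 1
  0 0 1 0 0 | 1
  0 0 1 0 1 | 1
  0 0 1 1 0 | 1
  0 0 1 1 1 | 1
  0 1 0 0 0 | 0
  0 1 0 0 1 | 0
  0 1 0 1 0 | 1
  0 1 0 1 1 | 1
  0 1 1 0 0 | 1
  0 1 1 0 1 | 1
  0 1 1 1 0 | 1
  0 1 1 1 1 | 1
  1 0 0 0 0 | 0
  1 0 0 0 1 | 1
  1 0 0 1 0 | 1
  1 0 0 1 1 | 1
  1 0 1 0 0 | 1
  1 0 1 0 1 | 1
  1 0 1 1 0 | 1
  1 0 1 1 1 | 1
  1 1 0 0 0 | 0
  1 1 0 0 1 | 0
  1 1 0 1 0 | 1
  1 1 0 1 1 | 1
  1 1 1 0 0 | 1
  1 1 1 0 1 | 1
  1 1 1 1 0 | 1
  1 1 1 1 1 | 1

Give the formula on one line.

  (d | c) = 00111111001111110011111100111111
  ~b = 11111111000000001111111100000000
  (a & e) = 00000000000000000101010101010101
  (~b & (a & e)) = 00000000000000000101010100000000
  ((d | c) | (~b & (a & e))) = 00111111001111110111111100111111

((d | c) | (~b & (a & e)))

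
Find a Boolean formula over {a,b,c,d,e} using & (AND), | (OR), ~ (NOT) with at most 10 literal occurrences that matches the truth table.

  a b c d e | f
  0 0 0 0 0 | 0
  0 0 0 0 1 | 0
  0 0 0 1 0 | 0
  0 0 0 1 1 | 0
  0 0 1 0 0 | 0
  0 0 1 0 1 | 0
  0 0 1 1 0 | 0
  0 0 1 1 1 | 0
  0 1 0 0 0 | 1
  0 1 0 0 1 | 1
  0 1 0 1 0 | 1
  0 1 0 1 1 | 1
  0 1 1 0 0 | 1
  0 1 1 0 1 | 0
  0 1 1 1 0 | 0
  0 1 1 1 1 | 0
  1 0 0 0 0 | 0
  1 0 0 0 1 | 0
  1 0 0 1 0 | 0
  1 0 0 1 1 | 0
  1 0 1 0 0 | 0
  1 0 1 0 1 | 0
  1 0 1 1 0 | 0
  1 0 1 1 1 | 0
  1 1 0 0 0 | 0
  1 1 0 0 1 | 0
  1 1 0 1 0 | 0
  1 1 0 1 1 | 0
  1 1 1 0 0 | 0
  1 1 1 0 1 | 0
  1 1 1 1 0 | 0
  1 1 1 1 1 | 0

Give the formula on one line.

(((~e | d) | (~c | (d & b))) & (((~d | ~c) & b) & ~a))

  ~e = 10101010101010101010101010101010
  (~e | d) = 10111011101110111011101110111011
  ~c = 11110000111100001111000011110000
  (d & b) = 00000000001100110000000000110011
  (~c | (d & b)) = 11110000111100111111000011110011
  ((~e | d) | (~c | (d & b))) = 11111011111110111111101111111011
  ~d = 11001100110011001100110011001100
  (~d | ~c) = 11111100111111001111110011111100
  ((~d | ~c) & b) = 00000000111111000000000011111100
  ~a = 11111111111111110000000000000000
  (((~d | ~c) & b) & ~a) = 00000000111111000000000000000000
  (((~e | d) | (~c | (d & b))) & (((~d | ~c) & b) & ~a)) = 00000000111110000000000000000000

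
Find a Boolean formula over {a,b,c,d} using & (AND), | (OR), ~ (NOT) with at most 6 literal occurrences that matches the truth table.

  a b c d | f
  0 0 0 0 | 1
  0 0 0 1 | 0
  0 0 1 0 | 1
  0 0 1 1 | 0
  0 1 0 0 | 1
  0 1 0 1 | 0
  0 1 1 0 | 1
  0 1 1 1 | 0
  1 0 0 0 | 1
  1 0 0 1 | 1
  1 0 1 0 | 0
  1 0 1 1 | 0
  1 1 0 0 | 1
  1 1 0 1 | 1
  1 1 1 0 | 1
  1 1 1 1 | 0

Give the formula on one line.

((~c & a) | (~d & (b | ~a)))

  ~c = 1100110011001100
  (~c & a) = 0000000011001100
  ~d = 1010101010101010
  ~a = 1111111100000000
  (b | ~a) = 1111111100001111
  (~d & (b | ~a)) = 1010101000001010
  ((~c & a) | (~d & (b | ~a))) = 1010101011001110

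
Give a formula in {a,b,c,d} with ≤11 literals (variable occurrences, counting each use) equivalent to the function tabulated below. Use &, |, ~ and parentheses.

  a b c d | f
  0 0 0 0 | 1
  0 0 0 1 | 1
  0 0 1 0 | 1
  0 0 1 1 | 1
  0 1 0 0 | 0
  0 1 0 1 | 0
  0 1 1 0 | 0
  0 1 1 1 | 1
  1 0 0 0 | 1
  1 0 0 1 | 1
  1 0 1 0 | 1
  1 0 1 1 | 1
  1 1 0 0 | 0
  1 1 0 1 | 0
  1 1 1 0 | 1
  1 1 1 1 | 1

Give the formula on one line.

((((~b | c) & a) | ~b) | (c & ((b & ~c) | d)))

  ~b = 1111000011110000
  (~b | c) = 1111001111110011
  ((~b | c) & a) = 0000000011110011
  (((~b | c) & a) | ~b) = 1111000011110011
  ~c = 1100110011001100
  (b & ~c) = 0000110000001100
  ((b & ~c) | d) = 0101110101011101
  (c & ((b & ~c) | d)) = 0001000100010001
  ((((~b | c) & a) | ~b) | (c & ((b & ~c) | d))) = 1111000111110011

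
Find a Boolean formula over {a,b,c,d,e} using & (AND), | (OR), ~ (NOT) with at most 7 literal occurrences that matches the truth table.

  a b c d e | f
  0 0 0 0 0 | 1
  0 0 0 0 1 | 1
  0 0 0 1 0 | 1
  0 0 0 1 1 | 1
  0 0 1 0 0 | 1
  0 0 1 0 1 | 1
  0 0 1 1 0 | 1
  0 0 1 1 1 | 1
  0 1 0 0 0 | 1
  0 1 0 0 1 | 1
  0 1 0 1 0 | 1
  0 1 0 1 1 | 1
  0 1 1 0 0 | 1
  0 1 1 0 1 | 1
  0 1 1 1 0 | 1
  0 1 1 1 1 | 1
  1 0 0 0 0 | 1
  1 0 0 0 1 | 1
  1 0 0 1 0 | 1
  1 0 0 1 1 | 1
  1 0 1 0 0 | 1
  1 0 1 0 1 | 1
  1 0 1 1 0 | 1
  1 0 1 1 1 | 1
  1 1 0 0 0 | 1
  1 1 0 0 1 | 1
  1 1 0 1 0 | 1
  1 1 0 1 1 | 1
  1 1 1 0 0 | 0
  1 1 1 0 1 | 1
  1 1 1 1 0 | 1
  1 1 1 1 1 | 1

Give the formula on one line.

((~a | d) | ((~c & ~d) | (e | ~b)))

  ~a = 11111111111111110000000000000000
  (~a | d) = 11111111111111110011001100110011
  ~c = 11110000111100001111000011110000
  ~d = 11001100110011001100110011001100
  (~c & ~d) = 11000000110000001100000011000000
  ~b = 11111111000000001111111100000000
  (e | ~b) = 11111111010101011111111101010101
  ((~c & ~d) | (e | ~b)) = 11111111110101011111111111010101
  ((~a | d) | ((~c & ~d) | (e | ~b))) = 11111111111111111111111111110111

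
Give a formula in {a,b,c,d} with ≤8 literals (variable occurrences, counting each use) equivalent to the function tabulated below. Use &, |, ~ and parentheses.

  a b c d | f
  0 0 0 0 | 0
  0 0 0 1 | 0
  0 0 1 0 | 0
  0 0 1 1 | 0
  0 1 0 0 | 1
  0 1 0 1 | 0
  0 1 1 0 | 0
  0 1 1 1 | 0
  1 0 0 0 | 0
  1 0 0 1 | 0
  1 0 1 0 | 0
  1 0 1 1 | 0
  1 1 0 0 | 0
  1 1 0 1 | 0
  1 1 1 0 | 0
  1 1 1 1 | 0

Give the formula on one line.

(((~a & ~d) & b) & ((~c & ~a) | (~b & a)))

  ~a = 1111111100000000
  ~d = 1010101010101010
  (~a & ~d) = 1010101000000000
  ((~a & ~d) & b) = 0000101000000000
  ~c = 1100110011001100
  (~c & ~a) = 1100110000000000
  ~b = 1111000011110000
  (~b & a) = 0000000011110000
  ((~c & ~a) | (~b & a)) = 1100110011110000
  (((~a & ~d) & b) & ((~c & ~a) | (~b & a))) = 0000100000000000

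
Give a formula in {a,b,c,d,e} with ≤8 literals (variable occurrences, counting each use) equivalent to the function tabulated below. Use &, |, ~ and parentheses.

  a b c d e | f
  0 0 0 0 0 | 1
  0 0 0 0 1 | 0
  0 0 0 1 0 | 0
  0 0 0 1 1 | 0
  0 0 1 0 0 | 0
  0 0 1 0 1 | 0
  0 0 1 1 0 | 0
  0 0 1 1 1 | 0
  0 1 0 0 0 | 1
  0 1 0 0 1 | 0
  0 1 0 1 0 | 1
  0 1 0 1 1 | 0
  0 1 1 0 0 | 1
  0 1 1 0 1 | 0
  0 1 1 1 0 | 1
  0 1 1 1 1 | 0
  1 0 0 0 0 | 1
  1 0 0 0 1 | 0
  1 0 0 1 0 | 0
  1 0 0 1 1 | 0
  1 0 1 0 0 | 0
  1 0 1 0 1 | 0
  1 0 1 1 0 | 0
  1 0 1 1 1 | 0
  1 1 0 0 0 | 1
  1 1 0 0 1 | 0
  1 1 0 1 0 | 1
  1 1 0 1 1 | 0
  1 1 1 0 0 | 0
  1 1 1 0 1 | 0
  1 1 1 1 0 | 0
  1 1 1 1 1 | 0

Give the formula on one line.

  ~d = 11001100110011001100110011001100
  (~d | b) = 11001100111111111100110011111111
  ~c = 11110000111100001111000011110000
  ~e = 10101010101010101010101010101010
  (~c & ~e) = 10100000101000001010000010100000
  ((~d | b) & (~c & ~e)) = 10000000101000001000000010100000
  ~a = 11111111111111110000000000000000
  (~a & ~e) = 10101010101010100000000000000000
  ((~a & ~e) & b) = 00000000101010100000000000000000
  (((~d | b) & (~c & ~e)) | ((~a & ~e) & b)) = 10000000101010101000000010100000

(((~d | b) & (~c & ~e)) | ((~a & ~e) & b))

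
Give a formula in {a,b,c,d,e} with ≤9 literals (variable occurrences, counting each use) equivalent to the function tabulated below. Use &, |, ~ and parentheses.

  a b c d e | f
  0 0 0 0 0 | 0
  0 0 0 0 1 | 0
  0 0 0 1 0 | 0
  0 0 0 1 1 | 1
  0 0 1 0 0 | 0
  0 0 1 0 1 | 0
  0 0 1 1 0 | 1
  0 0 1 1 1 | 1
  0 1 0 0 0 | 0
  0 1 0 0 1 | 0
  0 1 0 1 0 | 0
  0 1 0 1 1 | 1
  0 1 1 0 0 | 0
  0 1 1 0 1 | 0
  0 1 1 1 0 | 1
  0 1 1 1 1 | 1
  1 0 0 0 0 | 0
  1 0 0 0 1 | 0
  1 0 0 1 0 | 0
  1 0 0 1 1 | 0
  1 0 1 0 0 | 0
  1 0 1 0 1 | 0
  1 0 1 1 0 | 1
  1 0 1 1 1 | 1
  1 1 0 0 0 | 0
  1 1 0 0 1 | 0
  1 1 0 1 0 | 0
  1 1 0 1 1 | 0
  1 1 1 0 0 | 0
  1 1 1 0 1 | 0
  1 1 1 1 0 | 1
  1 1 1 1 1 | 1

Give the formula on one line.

((~a | c) & (d & ((e | (b & c)) | c)))

  ~a = 11111111111111110000000000000000
  (~a | c) = 11111111111111110000111100001111
  (b & c) = 00000000000011110000000000001111
  (e | (b & c)) = 01010101010111110101010101011111
  ((e | (b & c)) | c) = 01011111010111110101111101011111
  (d & ((e | (b & c)) | c)) = 00010011000100110001001100010011
  ((~a | c) & (d & ((e | (b & c)) | c))) = 00010011000100110000001100000011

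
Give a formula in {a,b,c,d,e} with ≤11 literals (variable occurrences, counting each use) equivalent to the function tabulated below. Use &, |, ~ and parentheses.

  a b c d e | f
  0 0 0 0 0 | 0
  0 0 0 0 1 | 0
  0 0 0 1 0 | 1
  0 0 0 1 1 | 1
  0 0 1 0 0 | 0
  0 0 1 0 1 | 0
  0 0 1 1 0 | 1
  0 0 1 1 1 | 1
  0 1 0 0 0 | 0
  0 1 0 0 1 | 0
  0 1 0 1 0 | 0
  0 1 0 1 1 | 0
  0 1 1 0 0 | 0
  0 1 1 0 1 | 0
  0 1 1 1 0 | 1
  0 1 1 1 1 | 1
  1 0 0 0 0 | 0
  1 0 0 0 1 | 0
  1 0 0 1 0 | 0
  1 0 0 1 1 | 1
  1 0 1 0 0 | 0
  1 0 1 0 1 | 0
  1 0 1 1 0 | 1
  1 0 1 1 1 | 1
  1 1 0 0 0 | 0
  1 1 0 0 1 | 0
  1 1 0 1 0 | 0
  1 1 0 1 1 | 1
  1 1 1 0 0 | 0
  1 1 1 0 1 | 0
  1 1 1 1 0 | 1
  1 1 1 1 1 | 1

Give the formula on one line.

(((~a | e) & (d & ((~d | ~b) | (d & a)))) | (c & d))

  ~a = 11111111111111110000000000000000
  (~a | e) = 11111111111111110101010101010101
  ~d = 11001100110011001100110011001100
  ~b = 11111111000000001111111100000000
  (~d | ~b) = 11111111110011001111111111001100
  (d & a) = 00000000000000000011001100110011
  ((~d | ~b) | (d & a)) = 11111111110011001111111111111111
  (d & ((~d | ~b) | (d & a))) = 00110011000000000011001100110011
  ((~a | e) & (d & ((~d | ~b) | (d & a)))) = 00110011000000000001000100010001
  (c & d) = 00000011000000110000001100000011
  (((~a | e) & (d & ((~d | ~b) | (d & a)))) | (c & d)) = 00110011000000110001001100010011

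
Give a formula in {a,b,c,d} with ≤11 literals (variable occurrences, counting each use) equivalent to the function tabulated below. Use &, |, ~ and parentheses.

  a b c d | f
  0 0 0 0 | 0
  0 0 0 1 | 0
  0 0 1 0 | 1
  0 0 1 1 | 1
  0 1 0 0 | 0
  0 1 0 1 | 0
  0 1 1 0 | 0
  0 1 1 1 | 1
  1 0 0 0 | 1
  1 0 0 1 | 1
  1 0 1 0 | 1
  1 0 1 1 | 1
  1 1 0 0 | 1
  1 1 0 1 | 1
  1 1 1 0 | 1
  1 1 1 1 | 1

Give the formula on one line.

(a | (c & ((~a | c) & ((d | a) | (~b | a)))))

  ~a = 1111111100000000
  (~a | c) = 1111111100110011
  (d | a) = 0101010111111111
  ~b = 1111000011110000
  (~b | a) = 1111000011111111
  ((d | a) | (~b | a)) = 1111010111111111
  ((~a | c) & ((d | a) | (~b | a))) = 1111010100110011
  (c & ((~a | c) & ((d | a) | (~b | a)))) = 0011000100110011
  (a | (c & ((~a | c) & ((d | a) | (~b | a))))) = 0011000111111111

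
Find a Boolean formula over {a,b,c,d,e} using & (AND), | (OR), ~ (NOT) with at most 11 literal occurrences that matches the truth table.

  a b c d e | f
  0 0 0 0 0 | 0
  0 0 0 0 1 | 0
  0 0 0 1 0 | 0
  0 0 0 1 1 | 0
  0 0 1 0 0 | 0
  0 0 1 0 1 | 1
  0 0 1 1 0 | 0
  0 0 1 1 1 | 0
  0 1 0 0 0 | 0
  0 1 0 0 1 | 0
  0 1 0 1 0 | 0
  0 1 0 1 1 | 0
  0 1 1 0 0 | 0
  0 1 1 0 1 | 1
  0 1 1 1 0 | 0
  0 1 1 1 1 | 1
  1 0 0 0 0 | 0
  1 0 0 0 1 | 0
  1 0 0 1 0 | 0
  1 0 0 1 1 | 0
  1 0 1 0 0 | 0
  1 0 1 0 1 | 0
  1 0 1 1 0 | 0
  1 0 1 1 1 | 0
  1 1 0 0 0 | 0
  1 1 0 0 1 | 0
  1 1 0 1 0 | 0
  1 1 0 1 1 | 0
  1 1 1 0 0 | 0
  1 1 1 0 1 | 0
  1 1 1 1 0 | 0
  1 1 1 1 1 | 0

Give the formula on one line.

  ~d = 11001100110011001100110011001100
  ~c = 11110000111100001111000011110000
  (~c | b) = 11110000111111111111000011111111
  ((~c | b) & e) = 01010000010101010101000001010101
  (~d | ((~c | b) & e)) = 11011100110111011101110011011101
  (e | d) = 01110111011101110111011101110111
  ~a = 11111111111111110000000000000000
  ~e = 10101010101010101010101010101010
  (~a | ~e) = 11111111111111111010101010101010
  (c & (~a | ~e)) = 00001111000011110000101000001010
  ((e | d) & (c & (~a | ~e))) = 00000111000001110000001000000010
  ((~d | ((~c | b) & e)) & ((e | d) & (c & (~a | ~e)))) = 00000100000001010000000000000000

((~d | ((~c | b) & e)) & ((e | d) & (c & (~a | ~e))))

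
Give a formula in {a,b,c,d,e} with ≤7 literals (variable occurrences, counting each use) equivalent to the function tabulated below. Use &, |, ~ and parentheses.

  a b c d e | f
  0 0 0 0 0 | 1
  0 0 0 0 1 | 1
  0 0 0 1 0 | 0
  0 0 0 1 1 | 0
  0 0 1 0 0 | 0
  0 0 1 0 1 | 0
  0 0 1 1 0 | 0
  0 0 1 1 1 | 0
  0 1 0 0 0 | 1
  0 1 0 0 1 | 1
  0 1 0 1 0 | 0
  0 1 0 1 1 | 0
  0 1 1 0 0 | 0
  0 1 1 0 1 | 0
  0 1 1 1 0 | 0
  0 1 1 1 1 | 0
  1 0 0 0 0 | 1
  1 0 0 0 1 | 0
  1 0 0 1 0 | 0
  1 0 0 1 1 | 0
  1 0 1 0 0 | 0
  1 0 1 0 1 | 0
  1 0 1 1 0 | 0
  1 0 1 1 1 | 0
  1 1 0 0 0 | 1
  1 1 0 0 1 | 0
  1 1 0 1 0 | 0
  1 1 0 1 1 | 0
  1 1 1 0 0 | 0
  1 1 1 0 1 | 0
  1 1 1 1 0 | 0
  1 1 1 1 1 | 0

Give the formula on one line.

(~c & (~d & (~a | ~e)))

  ~c = 11110000111100001111000011110000
  ~d = 11001100110011001100110011001100
  ~a = 11111111111111110000000000000000
  ~e = 10101010101010101010101010101010
  (~a | ~e) = 11111111111111111010101010101010
  (~d & (~a | ~e)) = 11001100110011001000100010001000
  (~c & (~d & (~a | ~e))) = 11000000110000001000000010000000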